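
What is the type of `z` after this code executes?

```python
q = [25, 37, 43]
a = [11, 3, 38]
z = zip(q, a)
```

zip() returns a zip iterator object

zip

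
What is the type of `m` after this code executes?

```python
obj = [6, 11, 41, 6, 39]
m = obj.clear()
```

list.clear() returns None

NoneType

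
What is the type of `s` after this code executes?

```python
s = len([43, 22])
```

len() always returns int

int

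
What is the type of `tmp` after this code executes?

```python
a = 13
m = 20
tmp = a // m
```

int // int returns int (13 // 20 = 0)

int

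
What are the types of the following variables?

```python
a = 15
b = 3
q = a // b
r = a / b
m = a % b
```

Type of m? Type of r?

int % int returns int; int / int returns float

int, float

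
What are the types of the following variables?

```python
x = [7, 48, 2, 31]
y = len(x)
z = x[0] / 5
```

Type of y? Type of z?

len() returns int; int / int returns float

int, float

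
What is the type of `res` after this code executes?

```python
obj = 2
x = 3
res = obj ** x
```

int ** positive int returns int (2 ** 3 = 8)

int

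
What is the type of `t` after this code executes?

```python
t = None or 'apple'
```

'or' with None returns the other value ('apple', str)

str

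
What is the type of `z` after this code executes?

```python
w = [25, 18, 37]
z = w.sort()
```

list.sort() returns None (sorts in place)

NoneType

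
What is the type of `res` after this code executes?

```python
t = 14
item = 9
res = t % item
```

int % int returns int (14 % 9 = 5)

int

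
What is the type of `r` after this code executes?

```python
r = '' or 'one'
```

'or' returns first truthy value ('one', which is str)

str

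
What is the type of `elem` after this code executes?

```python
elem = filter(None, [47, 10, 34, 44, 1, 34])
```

filter() returns a filter iterator object

filter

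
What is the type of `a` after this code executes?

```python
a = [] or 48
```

'or' returns first truthy value (48, which is int)

int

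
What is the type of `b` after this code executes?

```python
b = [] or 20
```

'or' returns first truthy value (20, which is int)

int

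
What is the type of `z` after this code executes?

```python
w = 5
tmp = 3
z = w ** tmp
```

int ** positive int returns int (5 ** 3 = 125)

int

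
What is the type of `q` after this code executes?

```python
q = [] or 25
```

'or' returns first truthy value (25, which is int)

int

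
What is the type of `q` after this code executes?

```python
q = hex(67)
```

hex() returns str representation

str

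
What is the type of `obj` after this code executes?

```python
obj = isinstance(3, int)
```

isinstance() returns bool

bool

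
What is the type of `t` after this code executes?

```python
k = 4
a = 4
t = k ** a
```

int ** positive int returns int (4 ** 4 = 256)

int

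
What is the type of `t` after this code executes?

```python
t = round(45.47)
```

round() with no ndigits arg returns int

int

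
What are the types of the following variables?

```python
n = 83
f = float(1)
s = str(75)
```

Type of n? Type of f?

n is int; f is float

int, float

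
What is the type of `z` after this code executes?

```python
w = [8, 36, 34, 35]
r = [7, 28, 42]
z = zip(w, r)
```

zip() returns a zip iterator object

zip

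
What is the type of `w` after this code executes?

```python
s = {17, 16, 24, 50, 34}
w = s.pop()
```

Popping from a set of ints returns int

int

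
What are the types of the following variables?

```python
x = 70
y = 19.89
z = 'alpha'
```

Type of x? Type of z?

x is int; z is str

int, str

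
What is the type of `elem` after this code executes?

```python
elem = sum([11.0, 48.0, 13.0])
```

sum() of floats returns float

float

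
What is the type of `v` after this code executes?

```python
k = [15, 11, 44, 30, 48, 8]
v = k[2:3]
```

Slicing a list always returns a list

list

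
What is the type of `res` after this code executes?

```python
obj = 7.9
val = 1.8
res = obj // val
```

float // float returns float (floor division preserves float type)

float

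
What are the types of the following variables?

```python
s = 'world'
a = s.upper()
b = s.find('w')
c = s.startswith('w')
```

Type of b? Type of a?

str.find() returns int; str.upper() returns str

int, str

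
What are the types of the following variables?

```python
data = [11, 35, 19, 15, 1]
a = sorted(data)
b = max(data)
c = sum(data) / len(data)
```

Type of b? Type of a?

max of ints returns int; sorted() returns list

int, list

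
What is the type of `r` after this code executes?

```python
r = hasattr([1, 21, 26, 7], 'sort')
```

hasattr() returns bool

bool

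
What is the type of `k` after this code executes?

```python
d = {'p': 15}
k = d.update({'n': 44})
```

dict.update() returns None

NoneType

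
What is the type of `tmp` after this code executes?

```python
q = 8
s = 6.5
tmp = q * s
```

int * float returns float (8 * 6.5 = 52.0)

float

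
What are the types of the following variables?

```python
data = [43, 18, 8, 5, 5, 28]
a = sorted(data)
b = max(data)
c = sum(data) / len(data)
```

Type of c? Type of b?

int / int returns float; max of ints returns int

float, int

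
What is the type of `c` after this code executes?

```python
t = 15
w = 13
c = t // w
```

int // int returns int (15 // 13 = 1)

int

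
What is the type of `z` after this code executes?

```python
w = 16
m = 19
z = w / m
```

int / int always returns float in Python 3 (16 / 19 = 0.842105)

float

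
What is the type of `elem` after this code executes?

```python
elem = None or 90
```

'or' with None returns the other value (90, int)

int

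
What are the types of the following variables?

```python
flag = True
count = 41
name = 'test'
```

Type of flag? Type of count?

flag is bool; count is int

bool, int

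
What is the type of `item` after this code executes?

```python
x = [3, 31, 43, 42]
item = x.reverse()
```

list.reverse() returns None

NoneType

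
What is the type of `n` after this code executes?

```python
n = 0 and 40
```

'and' returns the first falsy value (0, which is int)

int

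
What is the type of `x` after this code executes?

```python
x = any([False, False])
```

any() returns bool

bool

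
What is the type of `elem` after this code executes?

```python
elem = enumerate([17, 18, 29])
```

enumerate() returns an enumerate iterator object

enumerate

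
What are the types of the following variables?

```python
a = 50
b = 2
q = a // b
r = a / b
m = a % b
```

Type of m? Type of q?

int % int returns int; int // int returns int

int, int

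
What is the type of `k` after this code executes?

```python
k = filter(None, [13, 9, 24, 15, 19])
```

filter() returns a filter iterator object

filter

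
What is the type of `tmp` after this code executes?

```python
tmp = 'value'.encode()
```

str.encode() returns bytes

bytes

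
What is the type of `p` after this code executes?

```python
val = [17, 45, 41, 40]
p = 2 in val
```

'in' operator returns bool

bool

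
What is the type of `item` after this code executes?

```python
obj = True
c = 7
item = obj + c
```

bool + int returns int (True is 1, so 1 + 7 = 8)

int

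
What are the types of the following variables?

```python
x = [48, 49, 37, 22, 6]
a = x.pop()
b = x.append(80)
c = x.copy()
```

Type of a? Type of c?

list.pop() returns the element (int); list.copy() returns list

int, list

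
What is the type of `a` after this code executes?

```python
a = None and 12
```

'and' returns first falsy value (None)

NoneType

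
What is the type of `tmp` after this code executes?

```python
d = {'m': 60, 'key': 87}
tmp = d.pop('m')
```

dict.pop() returns the value (int)

int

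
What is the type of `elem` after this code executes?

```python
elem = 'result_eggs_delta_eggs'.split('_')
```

str.split() returns list

list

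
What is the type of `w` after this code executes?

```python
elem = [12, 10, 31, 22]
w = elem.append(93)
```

list.append() returns None (mutates in place)

NoneType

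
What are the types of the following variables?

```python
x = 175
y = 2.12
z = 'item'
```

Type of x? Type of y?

x is int; y is float

int, float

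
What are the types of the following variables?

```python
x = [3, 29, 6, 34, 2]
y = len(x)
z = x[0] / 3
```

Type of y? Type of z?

len() returns int; int / int returns float

int, float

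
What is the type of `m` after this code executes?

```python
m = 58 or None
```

'or' returns first truthy value (58, int)

int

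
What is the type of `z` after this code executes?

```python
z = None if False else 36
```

Ternary: condition is False, else branch (36) taken → int

int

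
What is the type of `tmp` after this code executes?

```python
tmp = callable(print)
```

callable() returns bool

bool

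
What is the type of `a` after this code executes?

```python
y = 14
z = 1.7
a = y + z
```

int + float returns float (14 + 1.7 = 15.7)

float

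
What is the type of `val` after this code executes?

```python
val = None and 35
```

'and' returns first falsy value (None)

NoneType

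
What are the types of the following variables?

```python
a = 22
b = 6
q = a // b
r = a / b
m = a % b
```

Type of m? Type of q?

int % int returns int; int // int returns int

int, int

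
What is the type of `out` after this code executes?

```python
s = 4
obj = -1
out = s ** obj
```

int ** negative int returns float

float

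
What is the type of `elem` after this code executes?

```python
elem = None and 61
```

'and' returns first falsy value (None)

NoneType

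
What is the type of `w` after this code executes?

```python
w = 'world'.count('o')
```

str.count() returns int

int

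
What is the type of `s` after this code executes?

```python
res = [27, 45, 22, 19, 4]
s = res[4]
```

Indexing a list of ints returns int (res[4] = 4)

int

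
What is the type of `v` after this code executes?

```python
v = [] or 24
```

'or' returns first truthy value (24, which is int)

int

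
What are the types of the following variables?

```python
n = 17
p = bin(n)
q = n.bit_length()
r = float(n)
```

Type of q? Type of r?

int.bit_length() returns int; float() returns float

int, float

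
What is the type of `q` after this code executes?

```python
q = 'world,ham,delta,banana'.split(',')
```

str.split() returns list

list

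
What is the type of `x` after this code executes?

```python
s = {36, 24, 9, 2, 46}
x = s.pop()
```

Popping from a set of ints returns int

int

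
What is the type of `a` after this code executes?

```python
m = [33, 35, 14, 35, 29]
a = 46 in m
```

'in' operator returns bool

bool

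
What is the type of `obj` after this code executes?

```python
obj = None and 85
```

'and' returns first falsy value (None)

NoneType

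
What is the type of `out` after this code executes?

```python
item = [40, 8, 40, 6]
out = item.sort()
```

list.sort() returns None (sorts in place)

NoneType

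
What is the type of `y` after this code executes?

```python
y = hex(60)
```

hex() returns str representation

str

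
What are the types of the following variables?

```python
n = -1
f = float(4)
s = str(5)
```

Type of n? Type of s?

n is int; s is str

int, str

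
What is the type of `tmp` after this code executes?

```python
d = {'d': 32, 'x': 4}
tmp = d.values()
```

.values() returns a dict_values view object

dict_values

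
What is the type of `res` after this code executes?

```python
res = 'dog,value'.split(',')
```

str.split() returns list

list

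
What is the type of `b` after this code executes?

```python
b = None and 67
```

'and' returns first falsy value (None)

NoneType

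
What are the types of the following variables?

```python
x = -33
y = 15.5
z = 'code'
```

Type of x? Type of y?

x is int; y is float

int, float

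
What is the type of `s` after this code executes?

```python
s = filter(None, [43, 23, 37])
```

filter() returns a filter iterator object

filter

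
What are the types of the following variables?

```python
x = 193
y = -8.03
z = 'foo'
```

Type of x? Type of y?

x is int; y is float

int, float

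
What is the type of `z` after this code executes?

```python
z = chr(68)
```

chr() returns str (single character)

str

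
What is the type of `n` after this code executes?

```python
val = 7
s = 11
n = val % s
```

int % int returns int (7 % 11 = 7)

int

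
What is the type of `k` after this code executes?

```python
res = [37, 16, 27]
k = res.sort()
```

list.sort() returns None (sorts in place)

NoneType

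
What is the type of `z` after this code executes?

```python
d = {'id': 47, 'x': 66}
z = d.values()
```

.values() returns a dict_values view object

dict_values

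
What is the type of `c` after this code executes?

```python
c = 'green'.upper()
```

str.upper() returns str

str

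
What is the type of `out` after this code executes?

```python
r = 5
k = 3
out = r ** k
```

int ** positive int returns int (5 ** 3 = 125)

int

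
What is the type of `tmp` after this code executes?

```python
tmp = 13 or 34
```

'or' returns the first truthy value (13, which is int)

int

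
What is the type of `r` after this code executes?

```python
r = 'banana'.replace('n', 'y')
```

str.replace() returns str

str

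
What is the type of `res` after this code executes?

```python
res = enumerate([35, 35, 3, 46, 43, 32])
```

enumerate() returns an enumerate iterator object

enumerate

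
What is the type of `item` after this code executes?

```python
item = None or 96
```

'or' with None returns the other value (96, int)

int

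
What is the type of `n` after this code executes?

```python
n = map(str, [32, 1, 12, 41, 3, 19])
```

map() returns a map iterator object

map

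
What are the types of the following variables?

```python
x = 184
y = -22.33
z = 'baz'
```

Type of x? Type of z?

x is int; z is str

int, str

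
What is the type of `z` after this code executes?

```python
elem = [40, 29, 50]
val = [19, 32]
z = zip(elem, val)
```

zip() returns a zip iterator object

zip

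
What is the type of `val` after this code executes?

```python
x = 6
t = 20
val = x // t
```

int // int returns int (6 // 20 = 0)

int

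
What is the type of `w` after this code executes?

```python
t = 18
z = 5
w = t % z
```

int % int returns int (18 % 5 = 3)

int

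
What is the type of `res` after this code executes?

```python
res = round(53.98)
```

round() with no ndigits arg returns int

int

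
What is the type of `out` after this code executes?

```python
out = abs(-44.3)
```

abs() of float returns float

float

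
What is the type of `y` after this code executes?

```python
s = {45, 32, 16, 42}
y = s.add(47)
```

set.add() returns None (mutates in place)

NoneType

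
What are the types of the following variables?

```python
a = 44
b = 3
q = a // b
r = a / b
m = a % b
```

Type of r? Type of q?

int / int returns float; int // int returns int

float, int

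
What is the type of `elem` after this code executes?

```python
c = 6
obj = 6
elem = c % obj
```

int % int returns int (6 % 6 = 0)

int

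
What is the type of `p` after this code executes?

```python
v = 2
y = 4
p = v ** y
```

int ** positive int returns int (2 ** 4 = 16)

int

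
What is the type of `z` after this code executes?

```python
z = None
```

None has type NoneType

NoneType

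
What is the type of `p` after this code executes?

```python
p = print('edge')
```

print() returns None

NoneType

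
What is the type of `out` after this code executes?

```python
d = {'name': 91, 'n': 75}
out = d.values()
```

.values() returns a dict_values view object

dict_values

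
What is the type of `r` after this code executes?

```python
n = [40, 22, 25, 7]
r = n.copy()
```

list.copy() returns list

list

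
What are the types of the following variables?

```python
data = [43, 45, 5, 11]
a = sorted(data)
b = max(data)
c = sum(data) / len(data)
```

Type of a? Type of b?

sorted() returns list; max of ints returns int

list, int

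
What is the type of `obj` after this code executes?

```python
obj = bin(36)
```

bin() returns str representation

str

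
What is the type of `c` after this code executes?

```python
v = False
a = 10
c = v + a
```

bool + int returns int (False is 0, so 0 + 10 = 10)

int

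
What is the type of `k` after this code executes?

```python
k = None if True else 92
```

Ternary: condition is True, if branch (None) taken → NoneType

NoneType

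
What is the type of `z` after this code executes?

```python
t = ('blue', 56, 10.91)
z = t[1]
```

Index 1 of tuple is 56 which is int

int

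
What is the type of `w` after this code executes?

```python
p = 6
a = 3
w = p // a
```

int // int returns int (6 // 3 = 2)

int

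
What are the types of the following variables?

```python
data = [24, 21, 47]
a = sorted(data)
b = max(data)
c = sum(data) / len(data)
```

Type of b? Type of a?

max of ints returns int; sorted() returns list

int, list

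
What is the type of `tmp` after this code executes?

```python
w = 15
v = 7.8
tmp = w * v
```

int * float returns float (15 * 7.8 = 117.0)

float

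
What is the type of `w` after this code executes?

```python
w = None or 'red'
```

'or' with None returns the other value ('red', str)

str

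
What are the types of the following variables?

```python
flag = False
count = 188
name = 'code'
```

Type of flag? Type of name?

flag is bool; name is str

bool, str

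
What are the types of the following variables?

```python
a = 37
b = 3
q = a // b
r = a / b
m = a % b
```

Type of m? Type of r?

int % int returns int; int / int returns float

int, float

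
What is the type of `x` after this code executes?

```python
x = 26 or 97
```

'or' returns the first truthy value (26, which is int)

int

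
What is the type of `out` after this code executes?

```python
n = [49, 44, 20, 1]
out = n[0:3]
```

Slicing a list always returns a list

list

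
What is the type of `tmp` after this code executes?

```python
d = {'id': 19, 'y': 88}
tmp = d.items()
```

dict.items() returns a dict_items view

dict_items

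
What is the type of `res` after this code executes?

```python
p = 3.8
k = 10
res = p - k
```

float - int returns float (3.8 - 10 = -6.2)

float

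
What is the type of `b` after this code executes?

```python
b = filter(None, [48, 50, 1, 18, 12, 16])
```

filter() returns a filter iterator object

filter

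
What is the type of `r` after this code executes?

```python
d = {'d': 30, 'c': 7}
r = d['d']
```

Accessing dict[str, int] with key 'd' returns int value 30

int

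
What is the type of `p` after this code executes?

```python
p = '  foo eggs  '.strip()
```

str.strip() returns str

str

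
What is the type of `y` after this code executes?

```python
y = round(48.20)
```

round() with no ndigits arg returns int

int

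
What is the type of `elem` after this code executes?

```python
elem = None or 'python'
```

'or' with None returns the other value ('python', str)

str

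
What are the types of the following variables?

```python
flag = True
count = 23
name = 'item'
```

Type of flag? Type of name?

flag is bool; name is str

bool, str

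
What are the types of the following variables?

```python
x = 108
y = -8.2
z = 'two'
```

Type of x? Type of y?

x is int; y is float

int, float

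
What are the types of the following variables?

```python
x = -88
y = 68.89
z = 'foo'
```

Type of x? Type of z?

x is int; z is str

int, str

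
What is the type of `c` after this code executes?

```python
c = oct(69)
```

oct() returns str representation

str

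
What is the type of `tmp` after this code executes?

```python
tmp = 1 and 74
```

'and' returns the last value when all truthy (74, which is int)

int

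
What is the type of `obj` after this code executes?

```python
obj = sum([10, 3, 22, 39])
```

sum() of ints returns int

int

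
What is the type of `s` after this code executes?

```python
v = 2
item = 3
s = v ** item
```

int ** positive int returns int (2 ** 3 = 8)

int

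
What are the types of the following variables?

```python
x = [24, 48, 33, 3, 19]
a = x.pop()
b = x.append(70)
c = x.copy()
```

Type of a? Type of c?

list.pop() returns the element (int); list.copy() returns list

int, list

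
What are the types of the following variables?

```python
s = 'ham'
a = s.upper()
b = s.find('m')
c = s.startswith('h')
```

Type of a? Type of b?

str.upper() returns str; str.find() returns int

str, int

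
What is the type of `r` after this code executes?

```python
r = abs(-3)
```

abs() of int returns int

int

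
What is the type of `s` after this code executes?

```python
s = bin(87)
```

bin() returns str representation

str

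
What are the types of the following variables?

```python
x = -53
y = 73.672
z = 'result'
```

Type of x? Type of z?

x is int; z is str

int, str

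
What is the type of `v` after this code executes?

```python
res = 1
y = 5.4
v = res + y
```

int + float returns float (1 + 5.4 = 6.4)

float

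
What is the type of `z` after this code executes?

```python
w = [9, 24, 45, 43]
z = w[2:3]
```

Slicing a list always returns a list

list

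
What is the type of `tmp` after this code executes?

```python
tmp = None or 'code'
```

'or' with None returns the other value ('code', str)

str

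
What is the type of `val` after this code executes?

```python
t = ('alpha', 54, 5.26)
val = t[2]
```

Index 2 of tuple is 5.26 which is float

float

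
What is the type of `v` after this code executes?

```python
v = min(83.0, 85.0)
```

min() of floats returns float

float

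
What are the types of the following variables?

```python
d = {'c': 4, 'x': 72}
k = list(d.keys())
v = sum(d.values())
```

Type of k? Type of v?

list(...) returns list; sum of int values returns int

list, int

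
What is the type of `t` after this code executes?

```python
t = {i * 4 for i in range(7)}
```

A set comprehension {expr for x in iterable} produces a set

set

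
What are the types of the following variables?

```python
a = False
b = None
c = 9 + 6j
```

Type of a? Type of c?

a is bool; c is complex

bool, complex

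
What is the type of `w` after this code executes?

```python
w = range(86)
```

range() returns a range object

range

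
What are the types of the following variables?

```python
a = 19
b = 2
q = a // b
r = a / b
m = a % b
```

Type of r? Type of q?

int / int returns float; int // int returns int

float, int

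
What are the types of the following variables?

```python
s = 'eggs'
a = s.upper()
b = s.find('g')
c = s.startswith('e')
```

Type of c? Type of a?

str.startswith() returns bool; str.upper() returns str

bool, str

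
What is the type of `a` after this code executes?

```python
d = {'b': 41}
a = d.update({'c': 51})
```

dict.update() returns None

NoneType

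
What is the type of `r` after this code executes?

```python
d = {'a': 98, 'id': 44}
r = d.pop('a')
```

dict.pop() returns the value (int)

int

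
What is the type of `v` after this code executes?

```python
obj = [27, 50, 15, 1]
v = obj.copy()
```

list.copy() returns list

list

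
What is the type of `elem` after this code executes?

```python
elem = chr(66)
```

chr() returns str (single character)

str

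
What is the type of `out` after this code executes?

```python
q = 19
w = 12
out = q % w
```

int % int returns int (19 % 12 = 7)

int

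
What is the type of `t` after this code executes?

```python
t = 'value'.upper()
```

str.upper() returns str

str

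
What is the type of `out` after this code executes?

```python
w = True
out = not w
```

'not' always returns bool

bool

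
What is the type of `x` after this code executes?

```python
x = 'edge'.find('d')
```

str.find() returns int (index, or -1)

int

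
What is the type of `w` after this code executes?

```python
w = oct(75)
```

oct() returns str representation

str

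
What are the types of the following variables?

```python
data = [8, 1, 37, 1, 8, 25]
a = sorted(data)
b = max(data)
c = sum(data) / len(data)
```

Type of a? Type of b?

sorted() returns list; max of ints returns int

list, int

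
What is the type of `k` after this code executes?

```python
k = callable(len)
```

callable() returns bool

bool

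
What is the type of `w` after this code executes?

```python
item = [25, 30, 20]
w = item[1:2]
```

Slicing a list always returns a list

list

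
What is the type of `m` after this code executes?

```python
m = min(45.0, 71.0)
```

min() of floats returns float

float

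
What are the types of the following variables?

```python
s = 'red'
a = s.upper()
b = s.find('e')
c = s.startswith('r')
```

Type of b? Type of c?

str.find() returns int; str.startswith() returns bool

int, bool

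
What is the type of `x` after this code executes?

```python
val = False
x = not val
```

'not' always returns bool

bool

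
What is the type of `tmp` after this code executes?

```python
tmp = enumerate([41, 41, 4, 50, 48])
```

enumerate() returns an enumerate iterator object

enumerate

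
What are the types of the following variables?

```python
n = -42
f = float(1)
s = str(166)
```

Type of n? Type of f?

n is int; f is float

int, float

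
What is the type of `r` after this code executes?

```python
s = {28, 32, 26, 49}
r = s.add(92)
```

set.add() returns None (mutates in place)

NoneType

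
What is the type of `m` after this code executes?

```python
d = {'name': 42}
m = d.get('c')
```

dict.get() returns None when key 'c' is not found and no default given

NoneType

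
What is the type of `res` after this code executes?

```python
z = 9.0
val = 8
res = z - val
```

float - int returns float (9.0 - 8 = 1.0)

float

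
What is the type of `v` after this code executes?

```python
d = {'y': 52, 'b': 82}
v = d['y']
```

Accessing dict[str, int] with key 'y' returns int value 52

int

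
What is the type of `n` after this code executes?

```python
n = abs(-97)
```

abs() of int returns int

int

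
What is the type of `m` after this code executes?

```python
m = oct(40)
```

oct() returns str representation

str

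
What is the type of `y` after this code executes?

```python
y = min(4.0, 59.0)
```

min() of floats returns float

float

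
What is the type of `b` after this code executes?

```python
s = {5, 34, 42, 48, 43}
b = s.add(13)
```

set.add() returns None (mutates in place)

NoneType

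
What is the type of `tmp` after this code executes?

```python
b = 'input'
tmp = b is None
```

'is' comparison returns bool

bool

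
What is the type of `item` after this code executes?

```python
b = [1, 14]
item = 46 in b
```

'in' operator returns bool

bool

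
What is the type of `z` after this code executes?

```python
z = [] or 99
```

'or' returns first truthy value (99, which is int)

int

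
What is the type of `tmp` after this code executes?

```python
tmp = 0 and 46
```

'and' returns the first falsy value (0, which is int)

int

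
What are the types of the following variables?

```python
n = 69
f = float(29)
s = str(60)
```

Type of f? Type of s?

f is float; s is str

float, str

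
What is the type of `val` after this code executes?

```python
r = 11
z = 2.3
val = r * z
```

int * float returns float (11 * 2.3 = 25.3)

float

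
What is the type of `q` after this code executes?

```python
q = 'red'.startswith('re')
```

str.startswith() returns bool

bool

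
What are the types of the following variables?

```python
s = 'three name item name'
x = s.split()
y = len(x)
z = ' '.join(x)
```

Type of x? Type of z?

str.split() returns list; str.join() returns str

list, str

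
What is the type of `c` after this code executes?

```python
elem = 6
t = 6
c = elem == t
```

Equality comparison returns bool

bool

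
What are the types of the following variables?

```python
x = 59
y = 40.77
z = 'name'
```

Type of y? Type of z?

y is float; z is str

float, str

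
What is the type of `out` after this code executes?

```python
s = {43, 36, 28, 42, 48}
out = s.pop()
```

Popping from a set of ints returns int

int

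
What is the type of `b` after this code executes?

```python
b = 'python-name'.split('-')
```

str.split() returns list

list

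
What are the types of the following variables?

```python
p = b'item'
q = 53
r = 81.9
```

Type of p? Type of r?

p is bytes; r is float

bytes, float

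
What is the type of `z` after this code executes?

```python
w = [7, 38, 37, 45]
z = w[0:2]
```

Slicing a list always returns a list

list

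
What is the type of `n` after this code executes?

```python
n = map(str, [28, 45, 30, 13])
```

map() returns a map iterator object

map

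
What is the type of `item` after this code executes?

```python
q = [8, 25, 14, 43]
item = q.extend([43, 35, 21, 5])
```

list.extend() returns None

NoneType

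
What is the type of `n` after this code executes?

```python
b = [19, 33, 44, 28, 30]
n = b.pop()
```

list.pop() returns the popped element (int here)

int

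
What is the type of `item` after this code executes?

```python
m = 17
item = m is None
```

'is' comparison returns bool

bool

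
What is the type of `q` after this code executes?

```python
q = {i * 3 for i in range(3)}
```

A set comprehension {expr for x in iterable} produces a set

set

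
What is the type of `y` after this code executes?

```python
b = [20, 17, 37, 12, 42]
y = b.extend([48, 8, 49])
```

list.extend() returns None

NoneType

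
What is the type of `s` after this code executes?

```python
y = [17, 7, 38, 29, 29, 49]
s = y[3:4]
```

Slicing a list always returns a list

list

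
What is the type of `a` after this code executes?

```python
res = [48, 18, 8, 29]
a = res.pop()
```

list.pop() returns the popped element (int here)

int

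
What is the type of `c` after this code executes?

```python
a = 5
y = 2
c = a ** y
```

int ** positive int returns int (5 ** 2 = 25)

int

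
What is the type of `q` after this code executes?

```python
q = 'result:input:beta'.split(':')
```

str.split() returns list

list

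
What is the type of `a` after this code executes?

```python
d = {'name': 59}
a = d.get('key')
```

dict.get() returns None when key 'key' is not found and no default given

NoneType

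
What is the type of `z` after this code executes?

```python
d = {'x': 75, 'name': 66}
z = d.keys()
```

.keys() returns a dict_keys view object

dict_keys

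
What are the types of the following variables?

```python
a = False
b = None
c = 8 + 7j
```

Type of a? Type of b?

a is bool; b is NoneType

bool, NoneType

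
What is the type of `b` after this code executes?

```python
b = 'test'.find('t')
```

str.find() returns int (index, or -1)

int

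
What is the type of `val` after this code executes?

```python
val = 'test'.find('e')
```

str.find() returns int (index, or -1)

int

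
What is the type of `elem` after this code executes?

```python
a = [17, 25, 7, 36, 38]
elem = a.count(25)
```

list.count() returns int

int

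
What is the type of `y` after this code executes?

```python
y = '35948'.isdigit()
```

str.isdigit() returns bool

bool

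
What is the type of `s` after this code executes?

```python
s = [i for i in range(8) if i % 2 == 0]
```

A list comprehension [...] produces a list

list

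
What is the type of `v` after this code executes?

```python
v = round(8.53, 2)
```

round() with ndigits arg returns float

float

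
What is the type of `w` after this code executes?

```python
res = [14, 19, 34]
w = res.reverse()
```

list.reverse() returns None

NoneType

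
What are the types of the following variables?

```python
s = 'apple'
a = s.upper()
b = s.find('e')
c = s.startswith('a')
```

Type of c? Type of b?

str.startswith() returns bool; str.find() returns int

bool, int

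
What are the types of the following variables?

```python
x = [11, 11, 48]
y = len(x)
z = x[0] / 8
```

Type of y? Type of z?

len() returns int; int / int returns float

int, float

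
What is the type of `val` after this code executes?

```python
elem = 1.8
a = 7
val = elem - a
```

float - int returns float (1.8 - 7 = -5.2)

float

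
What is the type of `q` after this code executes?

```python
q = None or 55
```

'or' with None returns the other value (55, int)

int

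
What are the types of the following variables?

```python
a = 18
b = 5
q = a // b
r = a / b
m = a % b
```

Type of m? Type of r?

int % int returns int; int / int returns float

int, float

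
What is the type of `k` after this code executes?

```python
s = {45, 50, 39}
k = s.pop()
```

Popping from a set of ints returns int

int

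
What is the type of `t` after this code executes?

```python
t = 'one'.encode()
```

str.encode() returns bytes

bytes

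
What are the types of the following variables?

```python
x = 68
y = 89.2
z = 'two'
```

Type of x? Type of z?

x is int; z is str

int, str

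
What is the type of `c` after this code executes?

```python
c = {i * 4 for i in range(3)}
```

A set comprehension {expr for x in iterable} produces a set

set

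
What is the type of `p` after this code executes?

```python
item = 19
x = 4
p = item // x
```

int // int returns int (19 // 4 = 4)

int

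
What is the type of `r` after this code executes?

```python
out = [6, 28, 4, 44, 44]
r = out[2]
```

Indexing a list of ints returns int (out[2] = 4)

int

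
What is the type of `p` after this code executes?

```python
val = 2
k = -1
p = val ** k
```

int ** negative int returns float

float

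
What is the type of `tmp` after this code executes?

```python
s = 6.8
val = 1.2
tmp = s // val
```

float // float returns float (floor division preserves float type)

float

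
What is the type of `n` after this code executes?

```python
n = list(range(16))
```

list(range(...)) returns list

list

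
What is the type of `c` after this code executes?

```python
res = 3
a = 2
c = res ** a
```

int ** positive int returns int (3 ** 2 = 9)

int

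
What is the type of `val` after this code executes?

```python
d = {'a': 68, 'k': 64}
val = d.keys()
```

.keys() returns a dict_keys view object

dict_keys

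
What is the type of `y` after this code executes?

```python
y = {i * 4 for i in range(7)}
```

A set comprehension {expr for x in iterable} produces a set

set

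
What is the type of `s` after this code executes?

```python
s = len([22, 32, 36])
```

len() always returns int

int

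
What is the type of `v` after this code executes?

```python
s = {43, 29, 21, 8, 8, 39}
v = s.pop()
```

Popping from a set of ints returns int

int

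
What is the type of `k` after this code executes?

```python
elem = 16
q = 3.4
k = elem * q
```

int * float returns float (16 * 3.4 = 54.4)

float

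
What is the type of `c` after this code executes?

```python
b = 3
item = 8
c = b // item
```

int // int returns int (3 // 8 = 0)

int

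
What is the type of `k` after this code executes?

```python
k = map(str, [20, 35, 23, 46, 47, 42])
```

map() returns a map iterator object

map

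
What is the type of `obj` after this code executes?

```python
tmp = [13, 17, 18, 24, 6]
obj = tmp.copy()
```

list.copy() returns list

list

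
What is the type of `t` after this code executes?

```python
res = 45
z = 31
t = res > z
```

Comparison operators return bool

bool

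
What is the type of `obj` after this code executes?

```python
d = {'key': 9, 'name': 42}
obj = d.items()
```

dict.items() returns a dict_items view

dict_items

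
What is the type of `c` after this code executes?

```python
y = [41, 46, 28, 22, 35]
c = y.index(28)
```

list.index() returns int

int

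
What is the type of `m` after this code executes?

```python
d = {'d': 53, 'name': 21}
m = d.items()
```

dict.items() returns a dict_items view

dict_items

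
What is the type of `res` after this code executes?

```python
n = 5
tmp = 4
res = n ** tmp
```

int ** positive int returns int (5 ** 4 = 625)

int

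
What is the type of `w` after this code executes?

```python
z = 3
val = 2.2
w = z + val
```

int + float returns float (3 + 2.2 = 5.2)

float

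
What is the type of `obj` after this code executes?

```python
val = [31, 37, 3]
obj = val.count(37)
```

list.count() returns int

int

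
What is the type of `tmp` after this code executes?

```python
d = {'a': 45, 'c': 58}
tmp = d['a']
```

Accessing dict[str, int] with key 'a' returns int value 45

int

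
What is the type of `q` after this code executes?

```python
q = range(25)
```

range() returns a range object

range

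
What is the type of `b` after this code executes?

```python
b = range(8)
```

range() returns a range object

range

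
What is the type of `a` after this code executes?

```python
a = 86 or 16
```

'or' returns the first truthy value (86, which is int)

int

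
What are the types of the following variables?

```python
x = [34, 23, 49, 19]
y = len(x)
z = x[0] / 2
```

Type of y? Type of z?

len() returns int; int / int returns float

int, float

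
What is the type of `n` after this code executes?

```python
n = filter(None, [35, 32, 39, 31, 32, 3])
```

filter() returns a filter iterator object

filter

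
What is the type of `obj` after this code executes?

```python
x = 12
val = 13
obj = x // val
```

int // int returns int (12 // 13 = 0)

int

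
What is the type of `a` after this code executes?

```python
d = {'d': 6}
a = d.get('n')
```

dict.get() returns None when key 'n' is not found and no default given

NoneType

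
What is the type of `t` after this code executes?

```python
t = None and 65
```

'and' returns first falsy value (None)

NoneType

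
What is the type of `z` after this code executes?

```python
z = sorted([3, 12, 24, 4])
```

sorted() always returns list

list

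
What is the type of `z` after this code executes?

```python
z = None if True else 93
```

Ternary: condition is True, if branch (None) taken → NoneType

NoneType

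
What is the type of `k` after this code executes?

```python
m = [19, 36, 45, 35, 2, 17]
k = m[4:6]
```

Slicing a list always returns a list

list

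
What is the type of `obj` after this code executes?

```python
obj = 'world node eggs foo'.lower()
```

str.lower() returns str

str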